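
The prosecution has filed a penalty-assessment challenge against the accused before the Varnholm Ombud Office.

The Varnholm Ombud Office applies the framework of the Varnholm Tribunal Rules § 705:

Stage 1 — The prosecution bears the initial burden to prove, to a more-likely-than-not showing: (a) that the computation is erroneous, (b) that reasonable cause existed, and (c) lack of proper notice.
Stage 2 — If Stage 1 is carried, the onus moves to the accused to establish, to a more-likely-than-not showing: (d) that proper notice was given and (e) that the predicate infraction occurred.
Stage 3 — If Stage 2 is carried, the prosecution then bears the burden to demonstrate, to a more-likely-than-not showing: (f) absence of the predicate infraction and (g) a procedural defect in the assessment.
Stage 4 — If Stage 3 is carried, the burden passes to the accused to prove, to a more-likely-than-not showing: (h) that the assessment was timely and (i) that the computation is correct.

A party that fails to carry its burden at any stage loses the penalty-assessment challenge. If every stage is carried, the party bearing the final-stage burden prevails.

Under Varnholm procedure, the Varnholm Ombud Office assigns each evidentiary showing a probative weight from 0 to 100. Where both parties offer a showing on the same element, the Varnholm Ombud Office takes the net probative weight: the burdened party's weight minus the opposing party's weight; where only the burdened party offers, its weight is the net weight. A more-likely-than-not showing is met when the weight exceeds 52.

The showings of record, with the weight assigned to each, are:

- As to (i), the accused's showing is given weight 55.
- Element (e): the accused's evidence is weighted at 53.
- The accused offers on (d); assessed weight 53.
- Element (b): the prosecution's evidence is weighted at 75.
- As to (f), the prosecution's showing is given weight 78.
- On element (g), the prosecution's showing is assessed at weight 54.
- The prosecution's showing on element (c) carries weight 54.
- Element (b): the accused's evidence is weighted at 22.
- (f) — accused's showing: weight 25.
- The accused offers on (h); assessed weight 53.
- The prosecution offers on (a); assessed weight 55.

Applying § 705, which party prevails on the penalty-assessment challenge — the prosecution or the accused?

accused

Stage 1 (prosecution, a more-likely-than-not showing, weight exceeds 52): (a) 55 > 52 — meets; (b) net 75−22=53 > 52 — meets; (c) 54 > 52 — meets.
  The prosecution carries Stage 1; the accused now bears the burden.
Stage 2 (accused, a more-likely-than-not showing, weight exceeds 52): (d) 53 > 52 — meets; (e) 53 > 52 — meets.
  Stage 2 is satisfied; the onus moves to the prosecution.
Stage 3 (prosecution, a more-likely-than-not showing, weight exceeds 52): (f) net 78−25=53 > 52 — meets; (g) 54 > 52 — meets.
  Stage 3 carried; the burden shifts to the accused.
Stage 4 (accused, a more-likely-than-not showing, weight exceeds 52): (h) 53 > 52 — meets; (i) 55 > 52 — meets.
  Stage 4 carried; the final stage is satisfied.
Every stage carried; the accused prevails.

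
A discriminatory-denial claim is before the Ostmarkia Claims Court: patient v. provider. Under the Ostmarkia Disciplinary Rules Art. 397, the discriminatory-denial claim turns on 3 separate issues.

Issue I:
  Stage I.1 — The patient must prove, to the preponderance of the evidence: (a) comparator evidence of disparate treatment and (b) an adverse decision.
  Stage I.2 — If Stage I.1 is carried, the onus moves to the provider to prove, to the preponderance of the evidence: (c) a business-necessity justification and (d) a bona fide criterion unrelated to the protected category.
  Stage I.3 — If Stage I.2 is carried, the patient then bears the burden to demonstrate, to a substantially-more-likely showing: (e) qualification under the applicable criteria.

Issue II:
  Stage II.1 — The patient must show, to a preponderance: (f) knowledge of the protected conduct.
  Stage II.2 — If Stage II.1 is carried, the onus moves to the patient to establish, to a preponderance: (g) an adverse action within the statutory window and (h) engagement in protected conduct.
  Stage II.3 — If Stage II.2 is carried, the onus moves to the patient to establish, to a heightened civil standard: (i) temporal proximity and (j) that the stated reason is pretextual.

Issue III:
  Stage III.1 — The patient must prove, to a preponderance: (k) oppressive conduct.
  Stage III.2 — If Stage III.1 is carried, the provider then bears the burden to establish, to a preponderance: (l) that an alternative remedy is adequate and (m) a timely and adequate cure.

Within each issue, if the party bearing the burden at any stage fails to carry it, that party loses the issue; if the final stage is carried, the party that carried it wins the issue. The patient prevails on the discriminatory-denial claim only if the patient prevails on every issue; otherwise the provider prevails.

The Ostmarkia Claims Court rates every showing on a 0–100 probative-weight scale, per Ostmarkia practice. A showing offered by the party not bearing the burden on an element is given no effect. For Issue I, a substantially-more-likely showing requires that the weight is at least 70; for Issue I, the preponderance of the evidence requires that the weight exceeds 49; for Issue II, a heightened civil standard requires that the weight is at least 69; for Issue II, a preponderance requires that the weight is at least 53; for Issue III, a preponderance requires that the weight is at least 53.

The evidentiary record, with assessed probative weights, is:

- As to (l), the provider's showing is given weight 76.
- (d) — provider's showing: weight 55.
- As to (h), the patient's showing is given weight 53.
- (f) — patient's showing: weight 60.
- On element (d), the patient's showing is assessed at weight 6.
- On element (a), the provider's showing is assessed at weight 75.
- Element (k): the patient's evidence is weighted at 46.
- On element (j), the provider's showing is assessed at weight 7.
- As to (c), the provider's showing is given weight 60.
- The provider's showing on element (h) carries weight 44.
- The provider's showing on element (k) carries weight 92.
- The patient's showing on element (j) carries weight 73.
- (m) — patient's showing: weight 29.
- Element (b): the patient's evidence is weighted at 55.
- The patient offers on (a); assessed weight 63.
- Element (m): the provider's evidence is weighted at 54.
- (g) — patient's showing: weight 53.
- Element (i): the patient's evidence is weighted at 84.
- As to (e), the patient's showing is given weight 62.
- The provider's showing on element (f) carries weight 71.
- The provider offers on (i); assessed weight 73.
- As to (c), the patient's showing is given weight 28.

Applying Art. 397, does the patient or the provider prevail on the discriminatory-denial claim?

— Issue I —
At Stage I.1 the patient must meet the preponderance of the evidence (weight exceeds 49): on (a) the weight is 63 (the provider's 75 is given no effect), which does exceed 49, so (a) meets the standard; on (b) the weight is 55, which does exceed 49, so (b) meets the standard.
  Stage I.1 carried; the burden shifts to the provider.
At Stage I.2 the provider must meet the preponderance of the evidence (weight exceeds 49): on (c) the weight is 60 (the patient's 28 is given no effect), > 49, so (c) meets the standard; on (d) the weight is 55 (the patient's 6 is given no effect), > 49, so (d) meets the standard.
  Stage I.2 is satisfied; the onus moves to the patient.
At Stage I.3 the patient must meet a substantially-more-likely showing (weight is at least 70): on (e) the weight is 62, which does not reach 70, so (e) does not meet the standard.
  The patient does not carry Stage I.3.
The analysis ends at Stage I.3; the provider prevails on this issue.
— Issue II —
Stage II.1 — burden on patient; standard: a preponderance (weight is at least 53).
    (f): 60 (provider's 71 disregarded) ≥ 53 [met]
  All elements met. The patient retains the burden for Stage II.2.
Stage II.2 — burden on patient; standard: a preponderance (weight is at least 53).
    (g): 53 ≥ 53 [met]
    (h): 53 (provider's 44 disregarded) ≥ 53 [met]
  Stage II.2 carried; the burden remains with the patient.
Stage II.3 — burden on patient; standard: a heightened civil standard (weight is at least 69).
    (i): 84 (provider's 73 disregarded) ≥ 69 [met]
    (j): 73 (provider's 7 disregarded) ≥ 69 [met]
  All elements met at the final stage.
With every stage satisfied, the patient prevails on this issue.
— Issue III —
Stage III.1 — burden on patient; standard: a preponderance (weight is at least 53).
    (k): 46 (provider's 92 disregarded) < 53 [not met]
  Stage III.1 not carried; the patient fails its burden.
The analysis ends at Stage III.1; the provider prevails on this issue.
Per-issue: Issue I → provider; Issue II → patient; Issue III → provider. The patient must prevail on every issue; overall, the provider prevails.

provider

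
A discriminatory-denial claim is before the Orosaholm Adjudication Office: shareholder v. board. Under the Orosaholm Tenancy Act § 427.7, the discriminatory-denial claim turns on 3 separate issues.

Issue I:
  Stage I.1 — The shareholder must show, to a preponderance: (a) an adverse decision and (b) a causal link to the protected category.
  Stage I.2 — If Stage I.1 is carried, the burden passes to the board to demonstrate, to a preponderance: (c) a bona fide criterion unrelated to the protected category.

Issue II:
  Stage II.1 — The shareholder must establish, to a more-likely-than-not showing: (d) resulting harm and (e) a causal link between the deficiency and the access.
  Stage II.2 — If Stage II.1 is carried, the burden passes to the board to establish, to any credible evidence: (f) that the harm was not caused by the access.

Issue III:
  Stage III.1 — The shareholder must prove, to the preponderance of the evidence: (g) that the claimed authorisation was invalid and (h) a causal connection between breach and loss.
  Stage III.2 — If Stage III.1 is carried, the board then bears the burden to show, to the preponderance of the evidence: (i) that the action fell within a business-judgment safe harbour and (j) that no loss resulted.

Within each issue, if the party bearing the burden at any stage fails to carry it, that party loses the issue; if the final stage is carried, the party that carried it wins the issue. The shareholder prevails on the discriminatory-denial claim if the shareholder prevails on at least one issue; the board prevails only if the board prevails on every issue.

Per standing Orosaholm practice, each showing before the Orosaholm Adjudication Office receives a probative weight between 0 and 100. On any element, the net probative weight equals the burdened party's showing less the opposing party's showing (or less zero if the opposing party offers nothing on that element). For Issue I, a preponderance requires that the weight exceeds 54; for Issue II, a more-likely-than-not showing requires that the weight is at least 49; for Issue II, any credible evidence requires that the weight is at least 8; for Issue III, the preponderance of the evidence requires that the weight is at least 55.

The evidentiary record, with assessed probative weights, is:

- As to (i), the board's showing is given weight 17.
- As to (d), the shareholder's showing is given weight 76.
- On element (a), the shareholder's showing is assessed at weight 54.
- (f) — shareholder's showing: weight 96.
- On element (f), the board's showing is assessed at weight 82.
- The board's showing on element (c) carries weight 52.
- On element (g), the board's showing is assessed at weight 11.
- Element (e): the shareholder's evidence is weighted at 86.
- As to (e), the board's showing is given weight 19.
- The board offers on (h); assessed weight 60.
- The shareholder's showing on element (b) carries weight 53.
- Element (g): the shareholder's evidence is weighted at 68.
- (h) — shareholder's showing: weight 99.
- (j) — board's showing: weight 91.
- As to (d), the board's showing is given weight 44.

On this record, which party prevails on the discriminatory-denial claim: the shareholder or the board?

— Issue I —
Stage I.1 — burden on shareholder; standard: a preponderance (weight exceeds 54).
    (a): 54 ≤ 54 [not met]
    (b): 53 ≤ 54 [not met]
  Not every element is met, so the shareholder fails to carry Stage I.1.
So the board prevails on this issue.
— Issue II —
Stage II.1 — burden on shareholder; standard: a more-likely-than-not showing (weight is at least 49).
    (d): 76 − 44 = 32 < 49 [not met]
    (e): 86 − 19 = 67 ≥ 49 [met]
  The shareholder does not carry Stage II.1.
The analysis ends at Stage II.1; the board prevails on this issue.
— Issue III —
Stage III.1 — burden on shareholder; standard: the preponderance of the evidence (weight is at least 55).
    (g): 68 − 11 = 57 ≥ 55 [met]
    (h): 99 − 60 = 39 < 55 [not met]
  Stage III.1 not carried; the shareholder fails its burden.
The analysis ends at Stage III.1; the board prevails on this issue.
Per-issue: Issue I → board; Issue II → board; Issue III → board. The shareholder must prevail on at least one issue; overall, the board prevails.

board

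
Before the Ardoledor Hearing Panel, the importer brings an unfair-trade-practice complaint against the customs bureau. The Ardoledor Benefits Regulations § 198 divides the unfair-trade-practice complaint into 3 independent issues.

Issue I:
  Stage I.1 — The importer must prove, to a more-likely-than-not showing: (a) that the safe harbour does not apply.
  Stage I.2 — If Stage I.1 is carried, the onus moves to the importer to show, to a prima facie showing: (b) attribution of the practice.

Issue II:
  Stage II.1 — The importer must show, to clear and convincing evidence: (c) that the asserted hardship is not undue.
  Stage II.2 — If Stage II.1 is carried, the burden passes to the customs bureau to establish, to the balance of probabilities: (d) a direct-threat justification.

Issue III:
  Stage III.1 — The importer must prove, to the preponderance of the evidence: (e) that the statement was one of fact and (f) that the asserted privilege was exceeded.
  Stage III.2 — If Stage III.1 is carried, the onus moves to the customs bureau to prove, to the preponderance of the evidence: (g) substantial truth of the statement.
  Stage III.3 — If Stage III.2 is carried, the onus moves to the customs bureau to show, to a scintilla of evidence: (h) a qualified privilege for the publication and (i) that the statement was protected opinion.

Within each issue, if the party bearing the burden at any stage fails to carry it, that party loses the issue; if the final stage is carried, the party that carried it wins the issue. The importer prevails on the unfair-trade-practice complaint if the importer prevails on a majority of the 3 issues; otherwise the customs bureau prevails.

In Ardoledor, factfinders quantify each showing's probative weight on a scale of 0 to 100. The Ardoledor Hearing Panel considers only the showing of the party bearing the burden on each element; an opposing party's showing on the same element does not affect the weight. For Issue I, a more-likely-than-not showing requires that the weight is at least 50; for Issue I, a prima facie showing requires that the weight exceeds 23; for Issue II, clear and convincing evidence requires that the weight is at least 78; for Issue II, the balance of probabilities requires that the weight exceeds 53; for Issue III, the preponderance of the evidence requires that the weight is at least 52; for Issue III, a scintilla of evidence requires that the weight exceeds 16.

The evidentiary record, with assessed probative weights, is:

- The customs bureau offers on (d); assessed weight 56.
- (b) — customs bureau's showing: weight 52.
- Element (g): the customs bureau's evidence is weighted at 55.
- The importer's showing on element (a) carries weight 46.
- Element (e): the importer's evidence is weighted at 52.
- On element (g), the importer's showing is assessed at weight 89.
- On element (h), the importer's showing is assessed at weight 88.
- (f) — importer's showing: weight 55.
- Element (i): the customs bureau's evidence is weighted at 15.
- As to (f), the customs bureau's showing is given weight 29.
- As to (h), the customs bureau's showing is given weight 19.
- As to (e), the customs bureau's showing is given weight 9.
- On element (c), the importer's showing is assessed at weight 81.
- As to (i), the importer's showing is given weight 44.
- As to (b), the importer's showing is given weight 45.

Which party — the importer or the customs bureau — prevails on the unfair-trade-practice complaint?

customs bureau

— Issue I —
Stage I.1 (importer, a more-likely-than-not showing, weight is at least 50): (a) 46 < 50 — fails.
  The importer does not carry Stage I.1.
The customs bureau prevails on this issue.
— Issue II —
Stage II.1 — burden on importer; standard: clear and convincing evidence (weight is at least 78).
    (c): 81 ≥ 78 [met]
  Stage II.1 carried; the burden shifts to the customs bureau.
Stage II.2 — burden on customs bureau; standard: the balance of probabilities (weight exceeds 53).
    (d): 56 > 53 [met]
  Stage II.2 carried; the final stage is satisfied.
Every stage carried; the customs bureau prevails on this issue.
— Issue III —
Stage III.1 (importer, the preponderance of the evidence, weight is at least 52): (e) 52 (customs bureau's 9 disregarded) ≥ 52 — meets; (f) 55 (customs bureau's 29 disregarded) ≥ 52 — meets.
  The importer carries Stage III.1; the customs bureau now bears the burden.
Stage III.2 (customs bureau, the preponderance of the evidence, weight is at least 52): (g) 55 (importer's 89 disregarded) ≥ 52 — meets.
  Stage III.2 carried; the burden remains with the customs bureau.
Stage III.3 (customs bureau, a scintilla of evidence, weight exceeds 16): (h) 19 (importer's 88 disregarded) > 16 — meets; (i) 15 (importer's 44 disregarded) ≤ 16 — fails.
  The customs bureau does not carry Stage III.3.
The analysis ends at Stage III.3; the importer prevails on this issue.
Per-issue: Issue I → customs bureau; Issue II → customs bureau; Issue III → importer. The importer must prevail on a majority of issues; overall, the customs bureau prevails.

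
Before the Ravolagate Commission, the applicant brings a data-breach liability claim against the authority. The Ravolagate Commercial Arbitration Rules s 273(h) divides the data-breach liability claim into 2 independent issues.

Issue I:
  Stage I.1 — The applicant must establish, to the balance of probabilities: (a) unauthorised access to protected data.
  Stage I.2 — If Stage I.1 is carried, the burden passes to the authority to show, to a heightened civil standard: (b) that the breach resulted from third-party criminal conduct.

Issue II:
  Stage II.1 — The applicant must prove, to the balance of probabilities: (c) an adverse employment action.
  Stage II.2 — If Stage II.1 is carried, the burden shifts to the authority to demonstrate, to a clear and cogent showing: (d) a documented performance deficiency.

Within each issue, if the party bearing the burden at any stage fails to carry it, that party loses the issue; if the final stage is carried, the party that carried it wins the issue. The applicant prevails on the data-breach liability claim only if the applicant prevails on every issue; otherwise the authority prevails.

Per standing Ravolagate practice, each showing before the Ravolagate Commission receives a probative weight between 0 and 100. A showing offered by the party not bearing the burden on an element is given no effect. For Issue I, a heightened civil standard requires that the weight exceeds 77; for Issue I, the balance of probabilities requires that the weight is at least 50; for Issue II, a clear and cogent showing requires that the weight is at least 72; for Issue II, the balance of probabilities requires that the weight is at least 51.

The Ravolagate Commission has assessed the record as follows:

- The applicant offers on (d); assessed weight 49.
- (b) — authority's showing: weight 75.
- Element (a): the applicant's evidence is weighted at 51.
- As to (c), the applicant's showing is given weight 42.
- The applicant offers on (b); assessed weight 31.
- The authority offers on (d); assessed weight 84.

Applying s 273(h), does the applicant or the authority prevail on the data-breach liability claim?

— Issue I —
At Stage I.1 the applicant must meet the balance of probabilities (weight is at least 50): on (a) the weight is 51, ≥ 50, so (a) meets the standard.
  All elements met. The burden passes to the authority.
At Stage I.2 the authority must meet a heightened civil standard (weight exceeds 77): on (b) the weight is 75 (the applicant's 31 is given no effect), ≤ 77, so (b) does not meet the standard.
  The authority does not carry Stage I.2.
The applicant prevails on this issue.
— Issue II —
Stage II.1 (applicant, the balance of probabilities, weight is at least 51): (c) 42 < 51 — fails.
  The applicant does not carry Stage II.1.
So the authority prevails on this issue.
Per-issue: Issue I → applicant; Issue II → authority. The applicant must prevail on every issue; overall, the authority prevails.

authority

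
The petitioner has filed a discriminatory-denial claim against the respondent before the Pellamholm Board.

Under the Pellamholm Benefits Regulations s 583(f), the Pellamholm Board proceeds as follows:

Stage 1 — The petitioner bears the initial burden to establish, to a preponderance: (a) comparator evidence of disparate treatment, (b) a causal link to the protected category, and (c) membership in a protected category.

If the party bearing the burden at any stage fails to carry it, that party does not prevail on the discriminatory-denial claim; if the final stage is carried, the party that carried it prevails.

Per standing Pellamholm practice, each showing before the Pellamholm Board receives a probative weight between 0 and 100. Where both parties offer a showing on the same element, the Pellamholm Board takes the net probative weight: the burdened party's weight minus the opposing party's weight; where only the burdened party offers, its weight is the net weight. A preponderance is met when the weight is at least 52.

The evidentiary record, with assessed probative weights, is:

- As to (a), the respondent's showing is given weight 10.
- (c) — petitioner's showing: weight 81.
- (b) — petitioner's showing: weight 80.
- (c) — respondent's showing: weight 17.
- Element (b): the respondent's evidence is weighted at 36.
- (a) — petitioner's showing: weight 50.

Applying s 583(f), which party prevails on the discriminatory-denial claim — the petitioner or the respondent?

respondent

Stage 1 — burden on petitioner; standard: a preponderance (weight is at least 52).
    (a): 50 − 10 = 40 < 52 [not met]
    (b): 80 − 36 = 44 < 52 [not met]
    (c): 81 − 17 = 64 ≥ 52 [met]
  Stage 1 not carried; the petitioner fails its burden.
So the respondent prevails.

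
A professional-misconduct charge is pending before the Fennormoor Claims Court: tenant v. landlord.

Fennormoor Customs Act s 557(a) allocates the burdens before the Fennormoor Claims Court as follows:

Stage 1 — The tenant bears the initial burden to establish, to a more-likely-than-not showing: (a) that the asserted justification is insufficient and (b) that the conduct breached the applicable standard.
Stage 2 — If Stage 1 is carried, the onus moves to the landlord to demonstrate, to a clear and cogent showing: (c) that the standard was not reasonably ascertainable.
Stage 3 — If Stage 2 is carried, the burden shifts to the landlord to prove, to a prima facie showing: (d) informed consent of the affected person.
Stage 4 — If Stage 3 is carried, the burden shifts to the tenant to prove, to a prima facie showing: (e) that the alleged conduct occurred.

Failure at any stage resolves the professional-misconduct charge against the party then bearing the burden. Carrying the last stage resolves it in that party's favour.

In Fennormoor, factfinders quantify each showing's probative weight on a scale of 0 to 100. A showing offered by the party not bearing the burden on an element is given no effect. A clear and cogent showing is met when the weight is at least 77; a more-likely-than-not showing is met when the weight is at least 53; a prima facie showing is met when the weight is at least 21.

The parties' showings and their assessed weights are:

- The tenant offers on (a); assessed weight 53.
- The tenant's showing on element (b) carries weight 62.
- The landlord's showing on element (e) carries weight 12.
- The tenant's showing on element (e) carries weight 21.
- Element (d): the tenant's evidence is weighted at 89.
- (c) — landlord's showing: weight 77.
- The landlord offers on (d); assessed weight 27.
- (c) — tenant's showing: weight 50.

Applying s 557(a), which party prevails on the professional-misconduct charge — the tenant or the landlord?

tenant

At Stage 1 the tenant must meet a more-likely-than-not showing (weight is at least 53): on (a) the weight is 53, ≥ 53, so (a) meets the standard; on (b) the weight is 62, ≥ 53, so (b) meets the standard.
  Stage 1 is satisfied; the onus moves to the landlord.
At Stage 2 the landlord must meet a clear and cogent showing (weight is at least 77): on (c) the weight is 77 (the tenant's 50 is given no effect), ≥ 77, so (c) meets the standard.
  Stage 2 is satisfied; the landlord continues to bear the burden.
At Stage 3 the landlord must meet a prima facie showing (weight is at least 21): on (d) the weight is 27 (the tenant's 89 is given no effect), which does reach 21, so (d) meets the standard.
  The landlord carries Stage 3; the tenant now bears the burden.
At Stage 4 the tenant must meet a prima facie showing (weight is at least 21): on (e) the weight is 21 (the landlord's 12 is given no effect), ≥ 21, so (e) meets the standard.
  Stage 4 carried; the final stage is satisfied.
Every stage carried; the tenant prevails.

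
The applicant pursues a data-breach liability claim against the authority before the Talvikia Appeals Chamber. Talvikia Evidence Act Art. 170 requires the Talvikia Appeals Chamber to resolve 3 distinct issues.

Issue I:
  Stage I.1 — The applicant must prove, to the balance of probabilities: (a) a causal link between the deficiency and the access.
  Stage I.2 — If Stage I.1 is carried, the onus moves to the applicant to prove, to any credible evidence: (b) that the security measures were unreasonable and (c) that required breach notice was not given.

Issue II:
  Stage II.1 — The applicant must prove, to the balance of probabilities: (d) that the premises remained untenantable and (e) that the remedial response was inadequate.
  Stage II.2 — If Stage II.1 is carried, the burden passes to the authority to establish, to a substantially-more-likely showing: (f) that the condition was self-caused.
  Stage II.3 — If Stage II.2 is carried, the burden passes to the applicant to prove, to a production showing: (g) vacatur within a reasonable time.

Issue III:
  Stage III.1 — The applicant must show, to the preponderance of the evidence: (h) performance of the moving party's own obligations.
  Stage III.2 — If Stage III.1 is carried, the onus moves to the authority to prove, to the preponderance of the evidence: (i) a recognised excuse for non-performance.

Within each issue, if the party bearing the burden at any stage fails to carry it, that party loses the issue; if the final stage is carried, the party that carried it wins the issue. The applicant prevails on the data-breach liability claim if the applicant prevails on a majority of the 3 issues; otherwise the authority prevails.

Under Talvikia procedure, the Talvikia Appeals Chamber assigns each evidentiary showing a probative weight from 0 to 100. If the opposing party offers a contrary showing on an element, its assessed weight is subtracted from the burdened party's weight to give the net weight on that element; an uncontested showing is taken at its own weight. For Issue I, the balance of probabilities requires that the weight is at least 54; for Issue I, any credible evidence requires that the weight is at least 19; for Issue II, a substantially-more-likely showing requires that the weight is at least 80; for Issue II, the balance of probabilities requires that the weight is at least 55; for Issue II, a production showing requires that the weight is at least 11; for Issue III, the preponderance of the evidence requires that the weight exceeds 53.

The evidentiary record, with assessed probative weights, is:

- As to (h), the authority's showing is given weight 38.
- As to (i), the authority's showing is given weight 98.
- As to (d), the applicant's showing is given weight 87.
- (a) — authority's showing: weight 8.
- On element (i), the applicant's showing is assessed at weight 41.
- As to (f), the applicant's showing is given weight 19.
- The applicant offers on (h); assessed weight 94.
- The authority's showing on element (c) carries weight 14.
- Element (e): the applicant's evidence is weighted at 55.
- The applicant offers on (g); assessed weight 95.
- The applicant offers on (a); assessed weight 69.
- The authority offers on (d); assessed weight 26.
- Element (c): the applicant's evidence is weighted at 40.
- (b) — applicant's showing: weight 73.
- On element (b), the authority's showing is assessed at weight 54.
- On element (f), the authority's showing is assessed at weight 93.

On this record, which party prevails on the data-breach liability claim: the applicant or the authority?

— Issue I —
Stage I.1 (applicant, the balance of probabilities, weight is at least 54): (a) net 69−8=61 ≥ 54 — meets.
  All elements met. The applicant retains the burden for Stage I.2.
Stage I.2 (applicant, any credible evidence, weight is at least 19): (b) net 73−54=19 ≥ 19 — meets; (c) net 40−14=26 ≥ 19 — meets.
  The applicant carries the last stage.
All stages carried — the applicant prevails on this issue.
— Issue II —
At Stage II.1 the applicant must meet the balance of probabilities (weight is at least 55): on (d) the weight is 87 less the opposing 26 gives net 61, ≥ 55, so (d) meets the standard; on (e) the weight is 55, which does reach 55, so (e) meets the standard.
  Stage II.1 carried; the burden shifts to the authority.
At Stage II.2 the authority must meet a substantially-more-likely showing (weight is at least 80): on (f) the weight is 93 less the opposing 19 gives net 74, which does not reach 80, so (f) does not meet the standard.
  Not every element is met, so the authority fails to carry Stage II.2.
So the applicant prevails on this issue.
— Issue III —
At Stage III.1 the applicant must meet the preponderance of the evidence (weight exceeds 53): on (h) the weight is 94 less the opposing 38 gives net 56, > 53, so (h) meets the standard.
  All elements met. The burden passes to the authority.
At Stage III.2 the authority must meet the preponderance of the evidence (weight exceeds 53): on (i) the weight is 98 less the opposing 41 gives net 57, > 53, so (i) meets the standard.
  All elements met at the final stage.
Every stage carried; the authority prevails on this issue.
Per-issue: Issue I → applicant; Issue II → applicant; Issue III → authority. The applicant must prevail on a majority of issues; overall, the applicant prevails.

applicant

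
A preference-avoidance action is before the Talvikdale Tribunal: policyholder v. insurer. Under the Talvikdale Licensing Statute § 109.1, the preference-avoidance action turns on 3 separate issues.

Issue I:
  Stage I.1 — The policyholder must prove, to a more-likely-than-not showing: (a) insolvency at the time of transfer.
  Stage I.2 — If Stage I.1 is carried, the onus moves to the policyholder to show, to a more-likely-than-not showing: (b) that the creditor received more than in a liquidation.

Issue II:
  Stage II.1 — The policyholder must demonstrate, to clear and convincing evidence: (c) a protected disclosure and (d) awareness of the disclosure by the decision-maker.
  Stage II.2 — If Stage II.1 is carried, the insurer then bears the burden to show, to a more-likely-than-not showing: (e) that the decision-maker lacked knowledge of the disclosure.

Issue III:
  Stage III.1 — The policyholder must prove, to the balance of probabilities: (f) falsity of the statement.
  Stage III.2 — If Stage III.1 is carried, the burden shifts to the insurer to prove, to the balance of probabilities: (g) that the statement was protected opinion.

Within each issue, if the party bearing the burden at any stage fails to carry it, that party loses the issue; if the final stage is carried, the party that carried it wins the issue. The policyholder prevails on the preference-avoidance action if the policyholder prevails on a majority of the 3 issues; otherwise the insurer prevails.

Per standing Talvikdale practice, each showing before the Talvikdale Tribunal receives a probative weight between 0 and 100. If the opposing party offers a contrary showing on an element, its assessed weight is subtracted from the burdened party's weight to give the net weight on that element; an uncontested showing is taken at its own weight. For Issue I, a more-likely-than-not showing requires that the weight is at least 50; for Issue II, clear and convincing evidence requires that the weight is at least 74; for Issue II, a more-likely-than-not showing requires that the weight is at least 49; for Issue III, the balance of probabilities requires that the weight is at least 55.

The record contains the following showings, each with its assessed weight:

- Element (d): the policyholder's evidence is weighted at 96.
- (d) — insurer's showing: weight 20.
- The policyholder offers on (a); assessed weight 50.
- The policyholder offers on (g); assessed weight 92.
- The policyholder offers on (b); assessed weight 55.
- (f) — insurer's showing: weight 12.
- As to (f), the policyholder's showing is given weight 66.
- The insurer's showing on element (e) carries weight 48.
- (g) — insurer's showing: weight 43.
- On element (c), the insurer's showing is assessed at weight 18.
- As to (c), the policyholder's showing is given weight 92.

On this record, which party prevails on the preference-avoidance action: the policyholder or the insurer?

policyholder

— Issue I —
At Stage I.1 the policyholder must meet a more-likely-than-not showing (weight is at least 50): on (a) the weight is 50, which does reach 50, so (a) meets the standard.
  Stage I.1 is satisfied; the policyholder continues to bear the burden.
At Stage I.2 the policyholder must meet a more-likely-than-not showing (weight is at least 50): on (b) the weight is 55, which does reach 50, so (b) meets the standard.
  All elements met at the final stage.
Every stage carried; the policyholder prevails on this issue.
— Issue II —
Stage II.1 (policyholder, clear and convincing evidence, weight is at least 74): (c) net 92−18=74 ≥ 74 — meets; (d) net 96−20=76 ≥ 74 — meets.
  All elements met. The burden passes to the insurer.
Stage II.2 (insurer, a more-likely-than-not showing, weight is at least 49): (e) 48 < 49 — fails.
  Not every element is met, so the insurer fails to carry Stage II.2.
The analysis ends at Stage II.2; the policyholder prevails on this issue.
— Issue III —
At Stage III.1 the policyholder must meet the balance of probabilities (weight is at least 55): on (f) the weight is 66 less the opposing 12 gives net 54, < 55, so (f) does not meet the standard.
  Stage III.1 not carried; the policyholder fails its burden.
The insurer prevails on this issue.
Per-issue: Issue I → policyholder; Issue II → policyholder; Issue III → insurer. The policyholder must prevail on a majority of issues; overall, the policyholder prevails.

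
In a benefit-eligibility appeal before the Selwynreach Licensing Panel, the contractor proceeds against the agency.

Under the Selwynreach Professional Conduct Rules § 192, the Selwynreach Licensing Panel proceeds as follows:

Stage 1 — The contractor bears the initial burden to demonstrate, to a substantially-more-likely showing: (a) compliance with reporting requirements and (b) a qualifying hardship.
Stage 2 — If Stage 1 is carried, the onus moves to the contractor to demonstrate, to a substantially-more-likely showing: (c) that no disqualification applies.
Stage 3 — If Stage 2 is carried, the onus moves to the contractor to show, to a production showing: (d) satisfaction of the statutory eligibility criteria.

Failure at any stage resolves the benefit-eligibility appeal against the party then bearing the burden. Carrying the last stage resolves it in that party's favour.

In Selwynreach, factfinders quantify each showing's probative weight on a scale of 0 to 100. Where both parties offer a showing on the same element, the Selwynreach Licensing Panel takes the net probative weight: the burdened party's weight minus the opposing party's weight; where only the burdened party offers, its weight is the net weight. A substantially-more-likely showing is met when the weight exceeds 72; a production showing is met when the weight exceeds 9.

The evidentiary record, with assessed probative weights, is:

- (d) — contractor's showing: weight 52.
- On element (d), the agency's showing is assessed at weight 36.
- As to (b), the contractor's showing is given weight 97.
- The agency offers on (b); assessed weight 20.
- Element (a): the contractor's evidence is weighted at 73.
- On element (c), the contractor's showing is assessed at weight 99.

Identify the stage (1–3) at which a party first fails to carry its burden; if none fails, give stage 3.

stage 3

At Stage 1 the contractor must meet a substantially-more-likely showing (weight exceeds 72): on (a) the weight is 73, > 72, so (a) meets the standard; on (b) the weight is 97 less the opposing 20 gives net 77, which does exceed 72, so (b) meets the standard.
  All elements met. The contractor retains the burden for Stage 2.
At Stage 2 the contractor must meet a substantially-more-likely showing (weight exceeds 72): on (c) the weight is 99, which does exceed 72, so (c) meets the standard.
  Stage 2 is satisfied; the contractor continues to bear the burden.
At Stage 3 the contractor must meet a production showing (weight exceeds 9): on (d) the weight is 52 less the opposing 36 gives net 16, > 9, so (d) meets the standard.
  The contractor carries the last stage.
All stages carried — the contractor prevails.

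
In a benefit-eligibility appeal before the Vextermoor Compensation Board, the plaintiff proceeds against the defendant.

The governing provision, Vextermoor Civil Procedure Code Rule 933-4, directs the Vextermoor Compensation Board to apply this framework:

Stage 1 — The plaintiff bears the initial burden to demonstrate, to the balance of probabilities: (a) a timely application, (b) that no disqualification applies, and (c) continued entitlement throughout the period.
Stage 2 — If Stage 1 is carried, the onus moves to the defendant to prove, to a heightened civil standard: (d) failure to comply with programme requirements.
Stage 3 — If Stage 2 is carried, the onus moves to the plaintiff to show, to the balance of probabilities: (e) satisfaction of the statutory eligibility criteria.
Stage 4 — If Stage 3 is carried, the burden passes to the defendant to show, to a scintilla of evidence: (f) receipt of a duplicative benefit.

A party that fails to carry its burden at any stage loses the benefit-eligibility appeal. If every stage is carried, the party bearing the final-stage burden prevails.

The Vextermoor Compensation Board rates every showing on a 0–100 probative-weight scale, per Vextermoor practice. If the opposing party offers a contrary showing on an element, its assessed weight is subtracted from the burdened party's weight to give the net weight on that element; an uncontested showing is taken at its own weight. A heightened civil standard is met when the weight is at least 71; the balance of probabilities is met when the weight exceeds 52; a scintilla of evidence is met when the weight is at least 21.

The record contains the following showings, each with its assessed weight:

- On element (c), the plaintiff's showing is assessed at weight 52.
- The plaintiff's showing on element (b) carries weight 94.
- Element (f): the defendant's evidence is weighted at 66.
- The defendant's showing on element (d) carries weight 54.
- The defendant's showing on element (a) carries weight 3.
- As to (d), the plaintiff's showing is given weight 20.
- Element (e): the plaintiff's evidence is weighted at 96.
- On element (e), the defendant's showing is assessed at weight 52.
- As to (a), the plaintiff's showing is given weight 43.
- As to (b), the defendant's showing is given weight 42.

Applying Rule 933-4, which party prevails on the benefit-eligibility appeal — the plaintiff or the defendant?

defendant

Stage 1 — burden on plaintiff; standard: the balance of probabilities (weight exceeds 52).
    (a): 43 − 3 = 40 ≤ 52 [not met]
    (b): 94 − 42 = 52 ≤ 52 [not met]
    (c): 52 ≤ 52 [not met]
  Not every element is met, so the plaintiff fails to carry Stage 1.
So the defendant prevails.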